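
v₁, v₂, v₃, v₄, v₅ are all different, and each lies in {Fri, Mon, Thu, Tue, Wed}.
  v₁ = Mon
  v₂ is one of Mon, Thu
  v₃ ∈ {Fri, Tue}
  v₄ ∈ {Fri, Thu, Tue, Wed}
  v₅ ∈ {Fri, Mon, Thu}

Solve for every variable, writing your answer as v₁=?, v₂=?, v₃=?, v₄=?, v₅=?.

v₁=Mon, v₂=Thu, v₃=Tue, v₄=Wed, v₅=Fri

v₁ has just one choice, so v₁ = Mon. So v₂, v₅ can't be Mon.
v₂ must be Thu (only option left). Eliminate Thu elsewhere: v₄, v₅.
That leaves v₅ = Fri. Remove Fri from v₃, v₄.
v₃'s domain is down to {Tue}, so v₃ = Tue. Remove Tue from v₄.
v₄ has just one choice, so v₄ = Wed.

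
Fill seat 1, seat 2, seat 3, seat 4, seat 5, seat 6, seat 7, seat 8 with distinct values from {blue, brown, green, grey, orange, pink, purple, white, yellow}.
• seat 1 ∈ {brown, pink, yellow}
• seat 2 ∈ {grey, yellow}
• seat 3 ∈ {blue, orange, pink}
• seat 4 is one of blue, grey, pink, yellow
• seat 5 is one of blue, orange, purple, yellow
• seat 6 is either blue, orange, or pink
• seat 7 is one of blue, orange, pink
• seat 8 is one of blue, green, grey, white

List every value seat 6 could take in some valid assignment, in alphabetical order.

blue, orange, pink

seat 3, seat 6, seat 7 share exactly the 3 values {blue, orange, pink}; by pigeonhole those values go to them, so strike blue, orange, pink from seat 1, seat 4, seat 5, seat 8.
The 2 variables seat 2 and seat 4 are confined to {grey, yellow}, which locks those values in; drop them from seat 1, seat 5, seat 8.
seat 1 has just one choice, so seat 1 = brown.
That leaves seat 5 = purple.
No further eliminations apply; seat 6 can still be any of blue, orange, pink.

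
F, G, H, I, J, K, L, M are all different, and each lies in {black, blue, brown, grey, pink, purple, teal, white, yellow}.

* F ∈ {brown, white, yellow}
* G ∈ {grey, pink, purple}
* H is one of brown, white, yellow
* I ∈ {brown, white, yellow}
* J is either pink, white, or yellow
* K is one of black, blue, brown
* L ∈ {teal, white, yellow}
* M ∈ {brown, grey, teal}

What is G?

purple

The 3 variables F, H, I are confined to {brown, white, yellow}, which locks those values in; drop them from J, K, L, M.
J has just one choice, so J = pink. Eliminate pink elsewhere: G.
L's domain is down to {teal}, so L = teal. So M can't be teal.
That leaves M = grey. So G can't be grey.
So G = purple.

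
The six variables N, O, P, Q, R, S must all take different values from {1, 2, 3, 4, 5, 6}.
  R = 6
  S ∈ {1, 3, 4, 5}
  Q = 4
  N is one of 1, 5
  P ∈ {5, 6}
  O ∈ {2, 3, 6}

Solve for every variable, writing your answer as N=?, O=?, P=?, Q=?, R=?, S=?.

Q's domain is down to {4}, so Q = 4. Eliminate 4 elsewhere: S.
R has just one choice, so R = 6. Strike 6 from O, P.
That leaves P = 5. So N, S can't be 5.
N's domain is down to {1}, so N = 1. Eliminate 1 elsewhere: S.
S must be 3 (only option left). So O can't be 3.
That leaves O = 2.

N=1, O=2, P=5, Q=4, R=6, S=3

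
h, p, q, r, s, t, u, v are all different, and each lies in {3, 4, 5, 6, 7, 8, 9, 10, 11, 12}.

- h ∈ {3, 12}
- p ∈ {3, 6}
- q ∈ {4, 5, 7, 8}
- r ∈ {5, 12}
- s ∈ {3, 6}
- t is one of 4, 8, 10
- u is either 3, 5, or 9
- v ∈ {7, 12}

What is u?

9

p and s share exactly the 2 values {3, 6}; by pigeonhole those values go to them, so strike 3, 6 from h, u.
h must be 12 (only option left). Eliminate 12 elsewhere: r, v.
That leaves r = 5. Remove 5 from q, u.
So u = 9.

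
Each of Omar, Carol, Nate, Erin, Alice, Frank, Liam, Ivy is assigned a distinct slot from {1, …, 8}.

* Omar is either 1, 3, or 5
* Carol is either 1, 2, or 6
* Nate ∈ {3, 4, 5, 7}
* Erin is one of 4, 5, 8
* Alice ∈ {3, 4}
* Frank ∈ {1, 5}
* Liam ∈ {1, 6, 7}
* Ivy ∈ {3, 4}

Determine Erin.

The 8 variables draw from only 8 values {1, 2, 3, 4, 5, 6, 7, 8}, so each is used; only Carol can be 2, hence Carol = 2.
The 7 still-open variables draw from only 7 values {1, 3, 4, 5, 6, 7, 8}, so each is used; only Liam can be 6, hence Liam = 6.
Among the 6 still-open variables, 7 fits only Nate (and all 6 values in {1, 3, 4, 5, 7, 8} must be used), so Nate = 7.
The 5 still-open variables draw from only 5 values {1, 3, 4, 5, 8}, so each is used; only Erin can be 8, hence Erin = 8.

8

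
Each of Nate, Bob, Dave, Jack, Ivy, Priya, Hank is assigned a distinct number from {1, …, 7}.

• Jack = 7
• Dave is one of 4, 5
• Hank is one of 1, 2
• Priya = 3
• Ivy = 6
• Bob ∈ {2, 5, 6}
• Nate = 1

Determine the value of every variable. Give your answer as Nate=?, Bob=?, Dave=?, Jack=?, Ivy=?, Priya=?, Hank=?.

Nate=1, Bob=5, Dave=4, Jack=7, Ivy=6, Priya=3, Hank=2

Nate has just one choice, so Nate = 1. Eliminate 1 elsewhere: Hank.
That leaves Jack = 7.
Ivy's domain is down to {6}, so Ivy = 6. Remove 6 from Bob.
That leaves Priya = 3.
Hank has just one choice, so Hank = 2. Remove 2 from Bob.
Bob's domain is down to {5}, so Bob = 5. So Dave can't be 5.
That leaves Dave = 4.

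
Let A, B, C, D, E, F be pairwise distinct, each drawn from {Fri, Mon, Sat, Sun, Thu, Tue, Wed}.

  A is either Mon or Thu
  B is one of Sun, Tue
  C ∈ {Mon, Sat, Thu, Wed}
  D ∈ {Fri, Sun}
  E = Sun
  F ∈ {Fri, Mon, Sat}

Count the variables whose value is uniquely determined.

E has just one choice, so E = Sun. So B, D can't be Sun.
B must be Tue (only option left).
That leaves D = Fri. So F can't be Fri.
Determined: B=Tue, D=Fri, E=Sun. The other variables each still have more than one consistent value. That makes 3.

3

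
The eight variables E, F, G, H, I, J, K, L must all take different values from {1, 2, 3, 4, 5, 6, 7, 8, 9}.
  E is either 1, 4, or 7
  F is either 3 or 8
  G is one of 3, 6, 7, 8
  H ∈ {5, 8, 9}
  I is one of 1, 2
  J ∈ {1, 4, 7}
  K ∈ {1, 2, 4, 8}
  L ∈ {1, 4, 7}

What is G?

6

E, J, L between them cover only {1, 4, 7} — a naked triple. Remove those values from G, I, K.
I's domain is down to {2}, so I = 2. So K can't be 2.
That leaves K = 8. Strike 8 from F, G, H.
That leaves F = 3. Strike 3 from G.
So G = 6.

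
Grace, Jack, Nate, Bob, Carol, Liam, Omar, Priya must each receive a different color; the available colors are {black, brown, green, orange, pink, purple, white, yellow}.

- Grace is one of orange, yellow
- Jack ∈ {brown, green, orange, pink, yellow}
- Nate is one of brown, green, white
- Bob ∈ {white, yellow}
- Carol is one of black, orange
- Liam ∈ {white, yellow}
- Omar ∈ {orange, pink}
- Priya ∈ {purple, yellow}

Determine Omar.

The 8 variables together cover exactly {black, brown, green, orange, pink, purple, white, yellow} — 8 values for 8 variables — and black appears only in Carol's list, so Carol = black.
The 7 still-open variables draw from only 7 values {brown, green, orange, pink, purple, white, yellow}, so each is used; only Priya can be purple, hence Priya = purple.
The 2 variables Bob and Liam are confined to {white, yellow}, which locks those values in; drop them from Grace, Jack, Nate.
That leaves Grace = orange. So Jack, Omar can't be orange.
So Omar = pink.

pink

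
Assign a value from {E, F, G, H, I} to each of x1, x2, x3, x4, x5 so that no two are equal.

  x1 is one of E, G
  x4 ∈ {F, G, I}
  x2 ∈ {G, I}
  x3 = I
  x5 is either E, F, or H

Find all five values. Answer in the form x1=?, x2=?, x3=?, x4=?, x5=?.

x1=E, x2=G, x3=I, x4=F, x5=H

x3's domain is down to {I}, so x3 = I. Strike I from x2, x4.
x2 must be G (only option left). Strike G from x1, x4.
x4's domain is down to {F}, so x4 = F. Eliminate F elsewhere: x5.
x1 must be E (only option left). Remove E from x5.
x5 must be H (only option left).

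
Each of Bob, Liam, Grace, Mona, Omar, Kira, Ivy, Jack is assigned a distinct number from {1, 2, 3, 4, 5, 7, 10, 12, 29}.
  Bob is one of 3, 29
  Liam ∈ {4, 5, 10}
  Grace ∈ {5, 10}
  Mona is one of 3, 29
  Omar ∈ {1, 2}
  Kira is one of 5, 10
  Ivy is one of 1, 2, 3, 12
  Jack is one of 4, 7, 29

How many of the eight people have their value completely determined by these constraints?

The 2 variables Bob and Mona are confined to {3, 29}, which locks those values in; drop them from Ivy, Jack.
The 2 variables Grace and Kira are confined to {5, 10}, which locks those values in; drop them from Liam.
Liam has just one choice, so Liam = 4. So Jack can't be 4.
Jack has just one choice, so Jack = 7.
Determined: Liam=4, Jack=7. The other people each still have more than one consistent value. That makes 2.

2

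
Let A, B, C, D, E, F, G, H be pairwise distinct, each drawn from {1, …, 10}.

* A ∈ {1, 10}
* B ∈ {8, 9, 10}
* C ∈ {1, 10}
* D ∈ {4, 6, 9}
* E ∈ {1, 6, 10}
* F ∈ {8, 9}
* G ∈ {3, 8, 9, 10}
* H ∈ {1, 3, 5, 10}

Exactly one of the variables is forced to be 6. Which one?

The 8 variables draw from only 8 values {1, 3, 4, 5, 6, 8, 9, 10}, so each is used; only D can be 4, hence D = 4.
Among the 7 still-open variables, 5 fits only H (and all 7 values in {1, 3, 5, 6, 8, 9, 10} must be used), so H = 5.
The 6 still-open variables draw from only 6 values {1, 3, 6, 8, 9, 10}, so each is used; only G can be 3, hence G = 3.
The 5 still-open variables together cover exactly {1, 6, 8, 9, 10} — 5 values for 5 variables — and 6 appears only in E's list, so E = 6.

E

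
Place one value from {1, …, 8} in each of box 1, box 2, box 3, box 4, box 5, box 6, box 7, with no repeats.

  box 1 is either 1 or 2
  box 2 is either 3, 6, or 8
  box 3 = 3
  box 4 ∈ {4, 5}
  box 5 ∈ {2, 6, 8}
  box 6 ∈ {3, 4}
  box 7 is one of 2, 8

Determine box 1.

1

box 3 has just one choice, so box 3 = 3. Remove 3 from box 2, box 6.
That leaves box 6 = 4. Remove 4 from box 4.
box 4 must be 5 (only option left).
Among the 4 still-open variables, 1 fits only box 1 (and all 4 values in {1, 2, 6, 8} must be used), so box 1 = 1.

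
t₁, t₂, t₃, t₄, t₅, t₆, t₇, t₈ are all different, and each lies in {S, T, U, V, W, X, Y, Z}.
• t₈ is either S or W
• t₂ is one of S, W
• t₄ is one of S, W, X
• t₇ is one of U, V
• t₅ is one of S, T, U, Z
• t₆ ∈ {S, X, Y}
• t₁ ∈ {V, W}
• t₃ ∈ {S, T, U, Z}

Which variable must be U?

The 8 variables together cover exactly {S, T, U, V, W, X, Y, Z} — 8 values for 8 variables — and Y appears only in t₆'s list, so t₆ = Y.
The 7 still-open variables together cover exactly {S, T, U, V, W, X, Z} — 7 values for 7 variables — and X appears only in t₄'s list, so t₄ = X.
t₂ and t₈ share exactly the 2 values {S, W}; by pigeonhole those values go to them, so strike S, W from t₁, t₃, t₅.
t₁ has just one choice, so t₁ = V. So t₇ can't be V.
So U goes to t₇.

t₇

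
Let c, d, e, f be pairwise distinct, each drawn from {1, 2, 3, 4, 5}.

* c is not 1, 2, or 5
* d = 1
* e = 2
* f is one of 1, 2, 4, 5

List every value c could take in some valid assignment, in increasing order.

3, 4

d must be 1 (only option left). Eliminate 1 elsewhere: f.
That leaves e = 2. Remove 2 from f.
No further eliminations apply; c can still be any of 3, 4.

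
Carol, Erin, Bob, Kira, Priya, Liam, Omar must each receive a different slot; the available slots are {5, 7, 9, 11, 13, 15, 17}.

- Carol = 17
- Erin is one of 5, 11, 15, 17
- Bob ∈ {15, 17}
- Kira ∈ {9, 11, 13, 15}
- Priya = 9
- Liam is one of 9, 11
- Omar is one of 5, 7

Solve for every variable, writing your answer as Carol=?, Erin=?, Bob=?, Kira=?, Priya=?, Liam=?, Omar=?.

Carol=17, Erin=5, Bob=15, Kira=13, Priya=9, Liam=11, Omar=7

Carol must be 17 (only option left). Strike 17 from Erin, Bob.
Bob must be 15 (only option left). Eliminate 15 elsewhere: Erin, Kira.
That leaves Priya = 9. So Kira, Liam can't be 9.
Liam's domain is down to {11}, so Liam = 11. Strike 11 from Erin, Kira.
Erin has just one choice, so Erin = 5. So Omar can't be 5.
Kira has just one choice, so Kira = 13.
Omar has just one choice, so Omar = 7.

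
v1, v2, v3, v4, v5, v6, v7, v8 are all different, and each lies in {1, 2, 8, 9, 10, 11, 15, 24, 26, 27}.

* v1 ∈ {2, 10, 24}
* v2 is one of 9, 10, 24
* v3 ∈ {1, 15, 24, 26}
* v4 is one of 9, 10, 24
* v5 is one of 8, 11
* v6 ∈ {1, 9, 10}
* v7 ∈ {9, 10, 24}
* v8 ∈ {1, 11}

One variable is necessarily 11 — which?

v2, v4, v7 share exactly the 3 values {9, 10, 24}; by pigeonhole those values go to them, so strike 9, 10, 24 from v1, v3, v6.
v1's domain is down to {2}, so v1 = 2.
v6's domain is down to {1}, so v6 = 1. Strike 1 from v3, v8.
So 11 goes to v8.

v8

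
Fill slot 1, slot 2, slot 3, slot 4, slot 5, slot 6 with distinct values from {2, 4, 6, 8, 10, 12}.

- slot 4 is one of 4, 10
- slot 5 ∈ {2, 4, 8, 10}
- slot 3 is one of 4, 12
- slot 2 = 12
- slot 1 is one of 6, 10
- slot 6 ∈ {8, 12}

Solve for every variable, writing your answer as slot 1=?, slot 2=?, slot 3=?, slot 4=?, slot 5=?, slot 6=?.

slot 1=6, slot 2=12, slot 3=4, slot 4=10, slot 5=2, slot 6=8

slot 2's domain is down to {12}, so slot 2 = 12. So slot 3, slot 6 can't be 12.
slot 3 has just one choice, so slot 3 = 4. Remove 4 from slot 4, slot 5.
slot 4 has just one choice, so slot 4 = 10. Eliminate 10 elsewhere: slot 1, slot 5.
slot 6's domain is down to {8}, so slot 6 = 8. Remove 8 from slot 5.
That leaves slot 1 = 6.
That leaves slot 5 = 2.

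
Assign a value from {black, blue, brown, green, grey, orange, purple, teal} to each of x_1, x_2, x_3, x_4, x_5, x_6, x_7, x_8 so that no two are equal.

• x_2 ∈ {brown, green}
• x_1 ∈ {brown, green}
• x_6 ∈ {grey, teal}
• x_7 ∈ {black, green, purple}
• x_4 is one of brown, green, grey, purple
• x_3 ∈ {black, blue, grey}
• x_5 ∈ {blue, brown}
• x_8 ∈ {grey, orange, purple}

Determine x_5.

The 8 variables together cover exactly {black, blue, brown, green, grey, orange, purple, teal} — 8 values for 8 variables — and orange appears only in x_8's list, so x_8 = orange.
The 7 still-open variables draw from only 7 values {black, blue, brown, green, grey, purple, teal}, so each is used; only x_6 can be teal, hence x_6 = teal.
x_1 and x_2 share exactly the 2 values {brown, green}; by pigeonhole those values go to them, so strike brown, green from x_4, x_5, x_7.
So x_5 = blue.

blue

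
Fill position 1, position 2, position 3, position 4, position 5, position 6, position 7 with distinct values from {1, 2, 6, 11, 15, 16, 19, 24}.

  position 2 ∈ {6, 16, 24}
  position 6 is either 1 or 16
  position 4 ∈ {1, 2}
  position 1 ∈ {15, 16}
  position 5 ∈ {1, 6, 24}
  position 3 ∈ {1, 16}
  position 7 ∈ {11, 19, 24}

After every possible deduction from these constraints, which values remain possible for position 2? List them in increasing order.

6, 24

The 2 variables position 3 and position 6 are confined to {1, 16}, which locks those values in; drop them from position 1, position 2, position 4, position 5.
That leaves position 1 = 15.
position 4 must be 2 (only option left).
position 2 and position 5 between them cover only {6, 24} — a naked pair. Remove those values from position 7.
No further eliminations apply; position 2 can still be any of 6, 24.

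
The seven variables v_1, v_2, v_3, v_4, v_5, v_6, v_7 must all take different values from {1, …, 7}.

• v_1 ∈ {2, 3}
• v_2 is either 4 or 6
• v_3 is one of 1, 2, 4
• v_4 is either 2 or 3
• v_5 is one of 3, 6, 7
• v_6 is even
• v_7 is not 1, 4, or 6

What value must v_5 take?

7

The 7 variables draw from only 7 values {1, 2, 3, 4, 5, 6, 7}, so each is used; only v_3 can be 1, hence v_3 = 1.
The 6 still-open variables draw from only 6 values {2, 3, 4, 5, 6, 7}, so each is used; only v_7 can be 5, hence v_7 = 5.
Among the 5 still-open variables, 7 fits only v_5 (and all 5 values in {2, 3, 4, 6, 7} must be used), so v_5 = 7.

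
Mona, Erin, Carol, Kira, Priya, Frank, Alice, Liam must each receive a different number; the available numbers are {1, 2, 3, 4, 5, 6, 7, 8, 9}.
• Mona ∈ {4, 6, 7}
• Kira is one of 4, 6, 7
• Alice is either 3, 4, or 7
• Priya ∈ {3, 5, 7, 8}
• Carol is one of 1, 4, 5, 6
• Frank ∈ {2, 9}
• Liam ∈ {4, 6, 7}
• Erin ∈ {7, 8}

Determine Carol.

The 3 variables Mona, Kira, Liam are confined to {4, 6, 7}, which locks those values in; drop them from Erin, Carol, Priya, Alice.
Erin must be 8 (only option left). Eliminate 8 elsewhere: Priya.
Alice has just one choice, so Alice = 3. Remove 3 from Priya.
Priya has just one choice, so Priya = 5. Eliminate 5 elsewhere: Carol.
So Carol = 1.

1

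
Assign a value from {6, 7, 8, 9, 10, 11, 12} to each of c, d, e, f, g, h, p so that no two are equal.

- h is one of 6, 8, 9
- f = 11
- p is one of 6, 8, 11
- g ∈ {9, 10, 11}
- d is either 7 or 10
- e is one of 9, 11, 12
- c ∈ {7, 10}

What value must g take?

9

f must be 11 (only option left). So e, g, p can't be 11.
The 6 still-open variables together cover exactly {6, 7, 8, 9, 10, 12} — 6 values for 6 variables — and 12 appears only in e's list, so e = 12.
c and d share exactly the 2 values {7, 10}; by pigeonhole those values go to them, so strike 7, 10 from g.
So g = 9.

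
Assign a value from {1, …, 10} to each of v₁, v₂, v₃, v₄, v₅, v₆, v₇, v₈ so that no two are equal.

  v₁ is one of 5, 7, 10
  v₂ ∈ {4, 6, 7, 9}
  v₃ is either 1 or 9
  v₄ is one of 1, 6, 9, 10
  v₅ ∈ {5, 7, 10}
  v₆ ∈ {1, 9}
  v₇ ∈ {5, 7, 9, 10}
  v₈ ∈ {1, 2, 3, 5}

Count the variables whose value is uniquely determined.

v₃ and v₆ between them cover only {1, 9} — a naked pair. Remove those values from v₂, v₄, v₇, v₈.
v₁, v₅, v₇ between them cover only {5, 7, 10} — a naked triple. Remove those values from v₂, v₄, v₈.
v₄ must be 6 (only option left). Strike 6 from v₂.
v₂ has just one choice, so v₂ = 4.
Determined: v₂=4, v₄=6. The other variables each still have more than one consistent value. That makes 2.

2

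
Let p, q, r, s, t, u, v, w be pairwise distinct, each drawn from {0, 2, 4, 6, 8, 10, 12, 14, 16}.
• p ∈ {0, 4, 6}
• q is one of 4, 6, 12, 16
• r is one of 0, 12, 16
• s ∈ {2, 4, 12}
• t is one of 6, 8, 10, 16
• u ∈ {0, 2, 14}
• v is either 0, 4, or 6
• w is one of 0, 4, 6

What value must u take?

14

p, v, w share exactly the 3 values {0, 4, 6}; by pigeonhole those values go to them, so strike 0, 4, 6 from q, r, s, t, u.
The 2 variables q and r are confined to {12, 16}, which locks those values in; drop them from s, t.
s's domain is down to {2}, so s = 2. So u can't be 2.
So u = 14.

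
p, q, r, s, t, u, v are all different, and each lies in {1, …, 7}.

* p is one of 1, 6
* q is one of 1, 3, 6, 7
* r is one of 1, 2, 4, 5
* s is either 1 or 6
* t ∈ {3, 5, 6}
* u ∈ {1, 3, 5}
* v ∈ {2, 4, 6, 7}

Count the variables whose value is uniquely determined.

The 2 variables p and s are confined to {1, 6}, which locks those values in; drop them from q, r, t, u, v.
t and u between them cover only {3, 5} — a naked pair. Remove those values from q, r.
q must be 7 (only option left). Strike 7 from v.
Determined: q=7. The other variables each still have more than one consistent value. That makes 1.

1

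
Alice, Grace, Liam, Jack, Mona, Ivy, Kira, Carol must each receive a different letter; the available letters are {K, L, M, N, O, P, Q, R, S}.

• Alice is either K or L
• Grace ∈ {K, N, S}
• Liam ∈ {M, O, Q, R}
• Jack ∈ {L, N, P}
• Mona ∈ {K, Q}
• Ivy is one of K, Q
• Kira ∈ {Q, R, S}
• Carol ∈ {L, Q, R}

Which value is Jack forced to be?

P

The 2 variables Mona and Ivy are confined to {K, Q}, which locks those values in; drop them from Alice, Grace, Liam, Kira, Carol.
Alice must be L (only option left). Remove L from Jack, Carol.
Carol has just one choice, so Carol = R. Strike R from Liam, Kira.
Kira must be S (only option left). Eliminate S elsewhere: Grace.
Grace has just one choice, so Grace = N. So Jack can't be N.
So Jack = P.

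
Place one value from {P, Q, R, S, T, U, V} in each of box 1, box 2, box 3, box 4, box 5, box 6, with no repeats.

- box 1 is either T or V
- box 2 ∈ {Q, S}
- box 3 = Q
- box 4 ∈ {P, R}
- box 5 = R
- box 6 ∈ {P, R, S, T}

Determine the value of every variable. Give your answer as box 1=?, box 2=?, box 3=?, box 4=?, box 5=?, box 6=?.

box 1=V, box 2=S, box 3=Q, box 4=P, box 5=R, box 6=T

box 3's domain is down to {Q}, so box 3 = Q. So box 2 can't be Q.
box 5's domain is down to {R}, so box 5 = R. Strike R from box 4, box 6.
That leaves box 2 = S. So box 6 can't be S.
That leaves box 4 = P. So box 6 can't be P.
box 6's domain is down to {T}, so box 6 = T. So box 1 can't be T.
box 1 has just one choice, so box 1 = V.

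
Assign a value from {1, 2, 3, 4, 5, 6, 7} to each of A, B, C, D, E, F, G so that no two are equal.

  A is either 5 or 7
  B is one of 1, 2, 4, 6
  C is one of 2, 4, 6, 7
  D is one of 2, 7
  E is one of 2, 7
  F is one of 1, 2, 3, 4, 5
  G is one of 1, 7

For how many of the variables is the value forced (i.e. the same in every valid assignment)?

3

The 7 variables draw from only 7 values {1, 2, 3, 4, 5, 6, 7}, so each is used; only F can be 3, hence F = 3.
The 6 still-open variables together cover exactly {1, 2, 4, 5, 6, 7} — 6 values for 6 variables — and 5 appears only in A's list, so A = 5.
D and E share exactly the 2 values {2, 7}; by pigeonhole those values go to them, so strike 2, 7 from B, C, G.
G's domain is down to {1}, so G = 1. Eliminate 1 elsewhere: B.
Determined: A=5, F=3, G=1. The other variables each still have more than one consistent value. That makes 3.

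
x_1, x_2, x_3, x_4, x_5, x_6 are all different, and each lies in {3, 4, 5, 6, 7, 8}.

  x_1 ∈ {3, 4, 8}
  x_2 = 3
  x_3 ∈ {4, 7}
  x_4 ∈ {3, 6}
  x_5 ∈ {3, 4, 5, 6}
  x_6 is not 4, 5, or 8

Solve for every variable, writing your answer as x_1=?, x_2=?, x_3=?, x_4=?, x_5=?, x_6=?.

x_2 must be 3 (only option left). Remove 3 from x_1, x_4, x_5, x_6.
x_4 must be 6 (only option left). So x_5, x_6 can't be 6.
x_6 must be 7 (only option left). Remove 7 from x_3.
That leaves x_3 = 4. So x_1, x_5 can't be 4.
x_5 must be 5 (only option left).
x_1's domain is down to {8}, so x_1 = 8.

x_1=8, x_2=3, x_3=4, x_4=6, x_5=5, x_6=7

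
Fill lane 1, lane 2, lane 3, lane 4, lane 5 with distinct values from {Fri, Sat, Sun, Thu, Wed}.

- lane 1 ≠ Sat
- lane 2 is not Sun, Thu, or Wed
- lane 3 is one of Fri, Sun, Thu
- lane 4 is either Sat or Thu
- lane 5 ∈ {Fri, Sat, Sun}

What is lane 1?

Among the 5 variables, Wed fits only lane 1 (and all 5 values in {Fri, Sat, Sun, Thu, Wed} must be used), so lane 1 = Wed.

Wed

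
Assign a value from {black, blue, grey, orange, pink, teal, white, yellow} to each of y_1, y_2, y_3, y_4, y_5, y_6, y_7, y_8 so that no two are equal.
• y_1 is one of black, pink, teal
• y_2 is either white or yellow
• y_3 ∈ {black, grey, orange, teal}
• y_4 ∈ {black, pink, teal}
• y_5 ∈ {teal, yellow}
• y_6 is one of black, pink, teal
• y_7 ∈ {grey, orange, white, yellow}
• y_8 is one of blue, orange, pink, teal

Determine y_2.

Among the 8 variables, blue fits only y_8 (and all 8 values in {black, blue, grey, orange, pink, teal, white, yellow} must be used), so y_8 = blue.
The 3 variables y_1, y_4, y_6 are confined to {black, pink, teal}, which locks those values in; drop them from y_3, y_5.
y_5's domain is down to {yellow}, so y_5 = yellow. Eliminate yellow elsewhere: y_2, y_7.
So y_2 = white.

white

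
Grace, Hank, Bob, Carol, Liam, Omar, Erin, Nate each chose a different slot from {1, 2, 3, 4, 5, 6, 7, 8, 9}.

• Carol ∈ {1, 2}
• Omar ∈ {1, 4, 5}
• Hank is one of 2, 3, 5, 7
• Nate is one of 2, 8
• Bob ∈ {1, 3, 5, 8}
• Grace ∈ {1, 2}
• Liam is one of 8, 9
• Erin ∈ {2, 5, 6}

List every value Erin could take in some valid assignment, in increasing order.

The 2 variables Grace and Carol are confined to {1, 2}, which locks those values in; drop them from Hank, Bob, Omar, Erin, Nate.
Nate must be 8 (only option left). Remove 8 from Bob, Liam.
That leaves Liam = 9.
No further eliminations apply; Erin can still be any of 5, 6.

5, 6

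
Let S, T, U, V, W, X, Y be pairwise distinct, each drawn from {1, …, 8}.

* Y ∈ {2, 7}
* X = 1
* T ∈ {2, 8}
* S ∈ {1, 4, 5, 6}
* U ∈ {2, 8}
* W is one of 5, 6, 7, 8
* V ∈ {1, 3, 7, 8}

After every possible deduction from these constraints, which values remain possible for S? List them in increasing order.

X has just one choice, so X = 1. Strike 1 from S, V.
The 2 variables T and U are confined to {2, 8}, which locks those values in; drop them from V, W, Y.
Y must be 7 (only option left). Eliminate 7 elsewhere: V, W.
That leaves V = 3.
No further eliminations apply; S can still be any of 4, 5, 6.

4, 5, 6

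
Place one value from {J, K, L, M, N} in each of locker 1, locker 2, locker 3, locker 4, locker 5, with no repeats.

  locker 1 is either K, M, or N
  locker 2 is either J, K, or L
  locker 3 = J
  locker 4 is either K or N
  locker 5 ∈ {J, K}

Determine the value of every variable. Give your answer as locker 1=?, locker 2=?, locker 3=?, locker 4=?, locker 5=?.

locker 1=M, locker 2=L, locker 3=J, locker 4=N, locker 5=K

locker 3's domain is down to {J}, so locker 3 = J. Remove J from locker 2, locker 5.
locker 5 has just one choice, so locker 5 = K. Remove K from locker 1, locker 2, locker 4.
That leaves locker 2 = L.
That leaves locker 4 = N. So locker 1 can't be N.
locker 1 must be M (only option left).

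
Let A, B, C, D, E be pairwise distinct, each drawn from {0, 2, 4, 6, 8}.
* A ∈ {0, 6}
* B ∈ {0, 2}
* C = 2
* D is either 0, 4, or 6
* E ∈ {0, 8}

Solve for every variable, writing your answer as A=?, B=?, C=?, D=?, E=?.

A=6, B=0, C=2, D=4, E=8

C must be 2 (only option left). Eliminate 2 elsewhere: B.
B's domain is down to {0}, so B = 0. Remove 0 from A, D, E.
That leaves E = 8.
A must be 6 (only option left). Remove 6 from D.
D has just one choice, so D = 4.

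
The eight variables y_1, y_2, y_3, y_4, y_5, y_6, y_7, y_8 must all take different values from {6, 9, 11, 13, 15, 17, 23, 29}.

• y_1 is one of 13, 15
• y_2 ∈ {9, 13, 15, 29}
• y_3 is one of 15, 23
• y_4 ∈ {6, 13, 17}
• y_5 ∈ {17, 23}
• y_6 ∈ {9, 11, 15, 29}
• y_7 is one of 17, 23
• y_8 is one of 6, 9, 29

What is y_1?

13

The 8 variables together cover exactly {6, 9, 11, 13, 15, 17, 23, 29} — 8 values for 8 variables — and 11 appears only in y_6's list, so y_6 = 11.
y_5 and y_7 share exactly the 2 values {17, 23}; by pigeonhole those values go to them, so strike 17, 23 from y_3, y_4.
y_3's domain is down to {15}, so y_3 = 15. So y_1, y_2 can't be 15.
So y_1 = 13.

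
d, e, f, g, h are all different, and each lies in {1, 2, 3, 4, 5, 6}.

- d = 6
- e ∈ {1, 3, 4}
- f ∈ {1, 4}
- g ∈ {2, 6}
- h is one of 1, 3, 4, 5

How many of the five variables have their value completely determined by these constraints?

d has just one choice, so d = 6. So g can't be 6.
g's domain is down to {2}, so g = 2.
Determined: d=6, g=2. The other variables each still have more than one consistent value. That makes 2.

2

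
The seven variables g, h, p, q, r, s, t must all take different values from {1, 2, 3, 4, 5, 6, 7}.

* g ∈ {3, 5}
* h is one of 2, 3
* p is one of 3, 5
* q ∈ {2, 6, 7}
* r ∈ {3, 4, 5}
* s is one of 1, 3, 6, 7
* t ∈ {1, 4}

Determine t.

1

The 2 variables g and p are confined to {3, 5}, which locks those values in; drop them from h, r, s.
h must be 2 (only option left). So q can't be 2.
r's domain is down to {4}, so r = 4. Eliminate 4 elsewhere: t.
So t = 1.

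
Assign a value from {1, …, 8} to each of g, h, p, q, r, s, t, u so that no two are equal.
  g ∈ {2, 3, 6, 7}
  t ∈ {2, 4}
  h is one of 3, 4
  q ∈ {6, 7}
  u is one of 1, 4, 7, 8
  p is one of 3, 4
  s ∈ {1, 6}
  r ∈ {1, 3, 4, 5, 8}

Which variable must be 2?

Among the 8 variables, 5 fits only r (and all 8 values in {1, 2, 3, 4, 5, 6, 7, 8} must be used), so r = 5.
The 7 still-open variables together cover exactly {1, 2, 3, 4, 6, 7, 8} — 7 values for 7 variables — and 8 appears only in u's list, so u = 8.
Among the 6 still-open variables, 1 fits only s (and all 6 values in {1, 2, 3, 4, 6, 7} must be used), so s = 1.
The 2 variables h and p are confined to {3, 4}, which locks those values in; drop them from g, t.
So 2 goes to t.

t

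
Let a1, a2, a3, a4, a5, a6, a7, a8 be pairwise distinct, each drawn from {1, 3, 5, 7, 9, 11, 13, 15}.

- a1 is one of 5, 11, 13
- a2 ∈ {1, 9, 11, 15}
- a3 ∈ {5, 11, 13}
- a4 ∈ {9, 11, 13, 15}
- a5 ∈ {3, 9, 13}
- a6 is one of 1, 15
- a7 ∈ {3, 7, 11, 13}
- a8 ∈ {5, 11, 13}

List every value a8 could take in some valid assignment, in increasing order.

5, 11, 13

The 8 variables draw from only 8 values {1, 3, 5, 7, 9, 11, 13, 15}, so each is used; only a7 can be 7, hence a7 = 7.
Among the 7 still-open variables, 3 fits only a5 (and all 7 values in {1, 3, 5, 9, 11, 13, 15} must be used), so a5 = 3.
a1, a3, a8 between them cover only {5, 11, 13} — a naked triple. Remove those values from a2, a4.
No further eliminations apply; a8 can still be any of 5, 11, 13.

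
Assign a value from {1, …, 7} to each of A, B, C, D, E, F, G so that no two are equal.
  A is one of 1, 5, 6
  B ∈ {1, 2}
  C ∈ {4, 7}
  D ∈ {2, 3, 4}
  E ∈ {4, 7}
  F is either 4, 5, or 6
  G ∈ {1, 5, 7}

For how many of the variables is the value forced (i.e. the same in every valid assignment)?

The 7 variables together cover exactly {1, 2, 3, 4, 5, 6, 7} — 7 values for 7 variables — and 3 appears only in D's list, so D = 3.
Among the 6 still-open variables, 2 fits only B (and all 6 values in {1, 2, 4, 5, 6, 7} must be used), so B = 2.
C and E share exactly the 2 values {4, 7}; by pigeonhole those values go to them, so strike 4, 7 from F, G.
Determined: B=2, D=3. The other variables each still have more than one consistent value. That makes 2.

2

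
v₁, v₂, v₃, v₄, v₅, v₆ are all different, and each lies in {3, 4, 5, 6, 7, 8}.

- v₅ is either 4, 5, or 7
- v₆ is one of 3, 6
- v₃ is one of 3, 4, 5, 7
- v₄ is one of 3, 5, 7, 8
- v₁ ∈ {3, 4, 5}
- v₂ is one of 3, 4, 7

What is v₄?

8

The 6 variables draw from only 6 values {3, 4, 5, 6, 7, 8}, so each is used; only v₆ can be 6, hence v₆ = 6.
The 5 still-open variables together cover exactly {3, 4, 5, 7, 8} — 5 values for 5 variables — and 8 appears only in v₄'s list, so v₄ = 8.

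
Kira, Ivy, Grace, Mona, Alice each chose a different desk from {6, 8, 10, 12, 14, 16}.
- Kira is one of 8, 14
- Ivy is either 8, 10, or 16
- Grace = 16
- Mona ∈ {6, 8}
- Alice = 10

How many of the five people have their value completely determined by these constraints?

Grace must be 16 (only option left). Strike 16 from Ivy.
Alice has just one choice, so Alice = 10. Eliminate 10 elsewhere: Ivy.
Ivy has just one choice, so Ivy = 8. Strike 8 from Kira, Mona.
Mona must be 6 (only option left).
Kira has just one choice, so Kira = 14.
Every person is fixed: Kira=14, Ivy=8, Grace=16, Mona=6, Alice=10. That makes 5.

5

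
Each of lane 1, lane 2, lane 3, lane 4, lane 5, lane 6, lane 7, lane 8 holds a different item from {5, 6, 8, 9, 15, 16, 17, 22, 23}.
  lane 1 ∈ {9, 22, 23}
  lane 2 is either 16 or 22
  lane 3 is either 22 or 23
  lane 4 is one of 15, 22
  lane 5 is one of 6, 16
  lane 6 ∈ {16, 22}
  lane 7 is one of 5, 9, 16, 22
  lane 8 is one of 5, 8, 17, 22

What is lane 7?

lane 2 and lane 6 share exactly the 2 values {16, 22}; by pigeonhole those values go to them, so strike 16, 22 from lane 1, lane 3, lane 4, lane 5, lane 7, lane 8.
That leaves lane 3 = 23. Strike 23 from lane 1.
lane 4's domain is down to {15}, so lane 4 = 15.
That leaves lane 5 = 6.
That leaves lane 1 = 9. Remove 9 from lane 7.
So lane 7 = 5.

5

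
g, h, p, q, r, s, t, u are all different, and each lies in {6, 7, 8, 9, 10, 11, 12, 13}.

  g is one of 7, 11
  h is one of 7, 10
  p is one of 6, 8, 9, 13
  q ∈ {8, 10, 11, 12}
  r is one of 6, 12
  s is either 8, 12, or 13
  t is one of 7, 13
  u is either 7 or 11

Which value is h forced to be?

The 8 variables together cover exactly {6, 7, 8, 9, 10, 11, 12, 13} — 8 values for 8 variables — and 9 appears only in p's list, so p = 9.
Among the 7 still-open variables, 6 fits only r (and all 7 values in {6, 7, 8, 10, 11, 12, 13} must be used), so r = 6.
g and u between them cover only {7, 11} — a naked pair. Remove those values from h, q, t.
So h = 10.

10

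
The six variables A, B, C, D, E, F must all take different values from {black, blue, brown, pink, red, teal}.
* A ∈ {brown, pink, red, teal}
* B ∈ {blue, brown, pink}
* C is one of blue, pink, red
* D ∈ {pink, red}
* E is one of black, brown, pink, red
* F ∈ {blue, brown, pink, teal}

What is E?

black

The 6 variables draw from only 6 values {black, blue, brown, pink, red, teal}, so each is used; only E can be black, hence E = black.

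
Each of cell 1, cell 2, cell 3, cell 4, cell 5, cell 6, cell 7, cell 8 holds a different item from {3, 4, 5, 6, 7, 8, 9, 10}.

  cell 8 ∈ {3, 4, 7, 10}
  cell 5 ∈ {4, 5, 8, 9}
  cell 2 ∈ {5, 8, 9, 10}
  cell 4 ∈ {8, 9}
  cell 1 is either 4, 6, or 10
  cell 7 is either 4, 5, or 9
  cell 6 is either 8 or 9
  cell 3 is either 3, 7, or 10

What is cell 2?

Among the 8 variables, 6 fits only cell 1 (and all 8 values in {3, 4, 5, 6, 7, 8, 9, 10} must be used), so cell 1 = 6.
cell 4 and cell 6 share exactly the 2 values {8, 9}; by pigeonhole those values go to them, so strike 8, 9 from cell 2, cell 5, cell 7.
cell 5 and cell 7 share exactly the 2 values {4, 5}; by pigeonhole those values go to them, so strike 4, 5 from cell 2, cell 8.
So cell 2 = 10.

10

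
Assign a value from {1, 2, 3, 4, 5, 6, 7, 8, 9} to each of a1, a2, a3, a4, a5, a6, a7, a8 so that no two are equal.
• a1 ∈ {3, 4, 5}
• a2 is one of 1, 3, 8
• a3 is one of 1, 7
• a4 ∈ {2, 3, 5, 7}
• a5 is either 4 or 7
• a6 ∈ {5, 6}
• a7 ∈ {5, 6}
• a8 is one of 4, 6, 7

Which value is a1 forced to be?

3

The 8 variables draw from only 8 values {1, 2, 3, 4, 5, 6, 7, 8}, so each is used; only a4 can be 2, hence a4 = 2.
Among the 7 still-open variables, 8 fits only a2 (and all 7 values in {1, 3, 4, 5, 6, 7, 8} must be used), so a2 = 8.
Among the 6 still-open variables, 1 fits only a3 (and all 6 values in {1, 3, 4, 5, 6, 7} must be used), so a3 = 1.
The 5 still-open variables draw from only 5 values {3, 4, 5, 6, 7}, so each is used; only a1 can be 3, hence a1 = 3.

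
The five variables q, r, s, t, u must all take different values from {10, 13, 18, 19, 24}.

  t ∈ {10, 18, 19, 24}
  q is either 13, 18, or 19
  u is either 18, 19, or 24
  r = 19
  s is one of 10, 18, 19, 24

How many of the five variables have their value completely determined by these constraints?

2

r has just one choice, so r = 19. So q, s, t, u can't be 19.
The 4 still-open variables together cover exactly {10, 13, 18, 24} — 4 values for 4 variables — and 13 appears only in q's list, so q = 13.
Determined: q=13, r=19. The other variables each still have more than one consistent value. That makes 2.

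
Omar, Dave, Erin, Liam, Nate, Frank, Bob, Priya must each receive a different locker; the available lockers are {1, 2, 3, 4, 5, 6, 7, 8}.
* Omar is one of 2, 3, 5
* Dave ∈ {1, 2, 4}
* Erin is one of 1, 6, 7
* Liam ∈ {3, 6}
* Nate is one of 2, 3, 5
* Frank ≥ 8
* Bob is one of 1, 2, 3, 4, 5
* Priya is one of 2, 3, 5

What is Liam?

6

Frank's domain is down to {8}, so Frank = 8.
The 7 still-open variables draw from only 7 values {1, 2, 3, 4, 5, 6, 7}, so each is used; only Erin can be 7, hence Erin = 7.
The 6 still-open variables together cover exactly {1, 2, 3, 4, 5, 6} — 6 values for 6 variables — and 6 appears only in Liam's list, so Liam = 6.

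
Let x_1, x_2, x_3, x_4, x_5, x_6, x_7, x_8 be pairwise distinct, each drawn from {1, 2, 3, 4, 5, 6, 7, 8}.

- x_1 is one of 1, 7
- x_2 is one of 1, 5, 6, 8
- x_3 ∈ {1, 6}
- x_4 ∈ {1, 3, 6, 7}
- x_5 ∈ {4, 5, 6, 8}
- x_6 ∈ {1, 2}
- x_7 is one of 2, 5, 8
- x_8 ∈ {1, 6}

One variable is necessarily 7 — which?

x_1

The 8 variables draw from only 8 values {1, 2, 3, 4, 5, 6, 7, 8}, so each is used; only x_4 can be 3, hence x_4 = 3.
Among the 7 still-open variables, 4 fits only x_5 (and all 7 values in {1, 2, 4, 5, 6, 7, 8} must be used), so x_5 = 4.
The 6 still-open variables together cover exactly {1, 2, 5, 6, 7, 8} — 6 values for 6 variables — and 7 appears only in x_1's list, so x_1 = 7.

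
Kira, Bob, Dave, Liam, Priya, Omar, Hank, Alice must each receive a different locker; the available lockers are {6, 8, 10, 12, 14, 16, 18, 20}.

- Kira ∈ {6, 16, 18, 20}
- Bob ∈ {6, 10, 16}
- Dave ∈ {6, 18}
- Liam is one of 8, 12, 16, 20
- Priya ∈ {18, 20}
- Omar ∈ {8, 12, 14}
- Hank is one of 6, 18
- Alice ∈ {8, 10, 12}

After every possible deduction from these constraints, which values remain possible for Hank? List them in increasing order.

6, 18

Among the 8 variables, 14 fits only Omar (and all 8 values in {6, 8, 10, 12, 14, 16, 18, 20} must be used), so Omar = 14.
The 2 variables Dave and Hank are confined to {6, 18}, which locks those values in; drop them from Kira, Bob, Priya.
Priya has just one choice, so Priya = 20. Strike 20 from Kira, Liam.
That leaves Kira = 16. Remove 16 from Bob, Liam.
Bob's domain is down to {10}, so Bob = 10. Strike 10 from Alice.
No further eliminations apply; Hank can still be any of 6, 18.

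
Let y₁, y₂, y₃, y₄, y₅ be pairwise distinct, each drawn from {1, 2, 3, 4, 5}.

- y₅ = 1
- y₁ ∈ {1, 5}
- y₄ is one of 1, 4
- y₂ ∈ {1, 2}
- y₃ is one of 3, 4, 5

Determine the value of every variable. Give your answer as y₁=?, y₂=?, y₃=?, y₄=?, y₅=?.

y₅'s domain is down to {1}, so y₅ = 1. Remove 1 from y₁, y₂, y₄.
That leaves y₁ = 5. Strike 5 from y₃.
y₂'s domain is down to {2}, so y₂ = 2.
y₄ must be 4 (only option left). Strike 4 from y₃.
y₃ must be 3 (only option left).

y₁=5, y₂=2, y₃=3, y₄=4, y₅=1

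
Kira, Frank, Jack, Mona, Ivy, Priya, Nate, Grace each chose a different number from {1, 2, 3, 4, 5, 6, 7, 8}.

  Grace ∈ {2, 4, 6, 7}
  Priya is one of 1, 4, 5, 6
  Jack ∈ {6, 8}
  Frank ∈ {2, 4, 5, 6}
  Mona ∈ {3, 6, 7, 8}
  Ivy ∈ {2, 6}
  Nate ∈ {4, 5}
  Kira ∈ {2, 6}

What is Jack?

8

The 8 variables draw from only 8 values {1, 2, 3, 4, 5, 6, 7, 8}, so each is used; only Priya can be 1, hence Priya = 1.
The 7 still-open variables together cover exactly {2, 3, 4, 5, 6, 7, 8} — 7 values for 7 variables — and 3 appears only in Mona's list, so Mona = 3.
Among the 6 still-open variables, 7 fits only Grace (and all 6 values in {2, 4, 5, 6, 7, 8} must be used), so Grace = 7.
Among the 5 still-open variables, 8 fits only Jack (and all 5 values in {2, 4, 5, 6, 8} must be used), so Jack = 8.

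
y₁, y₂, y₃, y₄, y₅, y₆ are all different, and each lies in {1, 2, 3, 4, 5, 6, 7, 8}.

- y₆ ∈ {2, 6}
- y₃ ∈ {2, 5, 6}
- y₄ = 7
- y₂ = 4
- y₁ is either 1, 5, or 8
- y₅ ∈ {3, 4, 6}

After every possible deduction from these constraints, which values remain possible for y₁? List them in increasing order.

y₂ must be 4 (only option left). Eliminate 4 elsewhere: y₅.
y₄ has just one choice, so y₄ = 7.
No further eliminations apply; y₁ can still be any of 1, 5, 8.

1, 5, 8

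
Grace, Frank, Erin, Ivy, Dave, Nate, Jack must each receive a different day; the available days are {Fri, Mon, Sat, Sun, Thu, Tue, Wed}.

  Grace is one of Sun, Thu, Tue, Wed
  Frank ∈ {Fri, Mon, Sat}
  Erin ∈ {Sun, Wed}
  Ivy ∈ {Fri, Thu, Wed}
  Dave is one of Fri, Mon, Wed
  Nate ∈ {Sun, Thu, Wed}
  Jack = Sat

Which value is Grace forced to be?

Jack's domain is down to {Sat}, so Jack = Sat. Remove Sat from Frank.
The 6 still-open variables draw from only 6 values {Fri, Mon, Sun, Thu, Tue, Wed}, so each is used; only Grace can be Tue, hence Grace = Tue.

Tue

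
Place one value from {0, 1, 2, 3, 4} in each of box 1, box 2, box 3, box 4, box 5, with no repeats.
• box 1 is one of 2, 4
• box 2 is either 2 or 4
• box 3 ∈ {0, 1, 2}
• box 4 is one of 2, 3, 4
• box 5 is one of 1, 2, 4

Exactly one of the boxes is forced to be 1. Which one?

The 5 variables draw from only 5 values {0, 1, 2, 3, 4}, so each is used; only box 3 can be 0, hence box 3 = 0.
The 4 still-open variables draw from only 4 values {1, 2, 3, 4}, so each is used; only box 5 can be 1, hence box 5 = 1.

box 5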